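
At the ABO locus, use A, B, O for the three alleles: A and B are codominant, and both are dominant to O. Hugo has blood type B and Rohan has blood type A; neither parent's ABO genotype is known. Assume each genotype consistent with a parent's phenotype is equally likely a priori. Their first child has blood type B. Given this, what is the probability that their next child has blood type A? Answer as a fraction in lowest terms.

1/12

Possible genotypes: Hugo ∈ {BB, BO}; Rohan ∈ {AA, AO}.
Weight each parental genotype pair by prior × P(type-B child):
  BB × AO: posterior weight 2/3; P(next child type A) = 0.
  BO × AO: posterior weight 1/3; P(next child type A) = 1/4.
Weighted sum = 1/12.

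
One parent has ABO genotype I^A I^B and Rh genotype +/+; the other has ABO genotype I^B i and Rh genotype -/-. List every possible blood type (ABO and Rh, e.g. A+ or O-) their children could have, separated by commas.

Gametes from I^A I^B × I^B i give offspring ABO genotypes I^A I^B, I^A i, I^B I^B, I^B i, i.e. phenotypes A, B, AB.
Rh cross +/+ × -/- → phenotypes Rh+.
Combining independently: A+, B+, AB+.

A+, B+, AB+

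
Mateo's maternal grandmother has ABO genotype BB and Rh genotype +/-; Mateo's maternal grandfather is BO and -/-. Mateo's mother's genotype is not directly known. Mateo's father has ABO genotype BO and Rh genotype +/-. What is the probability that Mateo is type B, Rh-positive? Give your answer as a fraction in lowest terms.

Mateo's mother's ABO genotype from BB × BO: 1/2 BB, 1/2 BO.
Crossing each possibility with the father BO and summing P(type B): 1/2·1 + 1/2·3/4 = 7/8.
Similarly for Rh via the mother's Rh distribution: P(Rh+) = 5/8.
Independent loci: 7/8 × 5/8 = 35/64.

35/64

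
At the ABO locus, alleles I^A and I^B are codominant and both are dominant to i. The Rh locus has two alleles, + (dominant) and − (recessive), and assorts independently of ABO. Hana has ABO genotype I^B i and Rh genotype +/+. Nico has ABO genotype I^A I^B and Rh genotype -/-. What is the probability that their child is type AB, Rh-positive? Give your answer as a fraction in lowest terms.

1/4

ABO cross I^B i × I^A I^B → offspring phenotypes: 1/4 A, 1/2 B, 1/4 AB.
Rh cross +/+ × -/- → 1 Rh+.
Independent loci: P(type AB, Rh-positive) = 1/4 × 1 = 1/4.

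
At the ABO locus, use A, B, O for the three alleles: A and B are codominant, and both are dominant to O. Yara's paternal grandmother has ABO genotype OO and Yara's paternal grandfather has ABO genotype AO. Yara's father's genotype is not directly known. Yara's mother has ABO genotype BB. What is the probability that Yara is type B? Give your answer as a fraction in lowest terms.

Yara's father's ABO genotype from OO × AO: 1/2 AO, 1/2 OO.
Crossing each possibility with the mother BB and summing P(type B): 1/2·1/2 + 1/2·1 = 3/4.

3/4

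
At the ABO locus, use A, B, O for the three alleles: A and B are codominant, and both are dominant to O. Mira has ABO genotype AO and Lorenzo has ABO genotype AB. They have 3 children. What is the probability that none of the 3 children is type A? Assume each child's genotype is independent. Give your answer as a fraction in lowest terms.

ABO cross AO × AB → 1/2 A, 1/4 B, 1/4 AB.
So P(type A) = 1/2 per child.
P(not type A) = 1/2 for one child; (1/2)^3 = 1/8.

1/8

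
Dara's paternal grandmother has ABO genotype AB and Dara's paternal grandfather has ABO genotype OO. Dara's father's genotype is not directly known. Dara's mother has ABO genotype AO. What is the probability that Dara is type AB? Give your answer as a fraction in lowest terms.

Dara's father's ABO genotype from AB × OO: 1/2 AO, 1/2 BO.
Crossing each possibility with the mother AO and summing P(type AB): 1/2·0 + 1/2·1/4 = 1/8.

1/8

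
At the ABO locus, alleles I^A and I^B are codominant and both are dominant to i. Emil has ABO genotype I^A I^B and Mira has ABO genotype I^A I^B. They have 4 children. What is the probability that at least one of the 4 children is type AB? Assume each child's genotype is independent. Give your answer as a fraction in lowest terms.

15/16

ABO cross I^A I^B × I^A I^B → 1/4 A, 1/4 B, 1/2 AB.
So P(type AB) = 1/2 per child.
P(none) = (1/2)^4 = 1/16; P(at least one) = 1 − 1/16 = 15/16.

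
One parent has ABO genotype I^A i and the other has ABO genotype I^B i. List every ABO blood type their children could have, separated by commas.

Gametes from I^A i × I^B i give offspring ABO genotypes I^A I^B, I^A i, I^B i, i i, i.e. phenotypes O, A, B, AB.

O, A, B, AB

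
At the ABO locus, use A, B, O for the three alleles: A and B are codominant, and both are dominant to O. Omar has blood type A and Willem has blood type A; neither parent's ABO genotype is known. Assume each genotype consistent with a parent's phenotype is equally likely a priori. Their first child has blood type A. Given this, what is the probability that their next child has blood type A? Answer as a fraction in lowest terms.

19/20

Possible genotypes: Omar ∈ {AA, AO}; Willem ∈ {AA, AO}.
Weight each parental genotype pair by prior × P(type-A child):
  AA × AA: posterior weight 4/15; P(next child type A) = 1.
  AA × AO: posterior weight 4/15; P(next child type A) = 1.
  AO × AA: posterior weight 4/15; P(next child type A) = 1.
  AO × AO: posterior weight 1/5; P(next child type A) = 3/4.
Weighted sum = 19/20.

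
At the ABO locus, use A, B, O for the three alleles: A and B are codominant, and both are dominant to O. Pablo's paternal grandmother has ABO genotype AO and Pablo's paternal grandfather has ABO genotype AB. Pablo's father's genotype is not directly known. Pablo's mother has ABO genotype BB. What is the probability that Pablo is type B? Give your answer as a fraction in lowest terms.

Pablo's father's ABO genotype from AO × AB: 1/4 AA, 1/4 AB, 1/4 AO, 1/4 BO.
Crossing each possibility with the mother BB and summing P(type B): 1/4·0 + 1/4·1/2 + 1/4·1/2 + 1/4·1 = 1/2.

1/2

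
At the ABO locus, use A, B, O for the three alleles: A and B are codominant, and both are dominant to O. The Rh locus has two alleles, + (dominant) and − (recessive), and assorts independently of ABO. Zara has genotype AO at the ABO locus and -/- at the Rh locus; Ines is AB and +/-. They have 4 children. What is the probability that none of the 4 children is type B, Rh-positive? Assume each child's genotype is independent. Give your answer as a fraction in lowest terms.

2401/4096

ABO cross AO × AB → 1/2 A, 1/4 B, 1/4 AB.
Rh cross -/- × +/- → 1/2 Rh+, 1/2 Rh-; so P(type B, Rh-positive) = 1/4 × 1/2 = 1/8 per child.
P(not type B, Rh-positive) = 7/8 for one child; (7/8)^4 = 2401/4096.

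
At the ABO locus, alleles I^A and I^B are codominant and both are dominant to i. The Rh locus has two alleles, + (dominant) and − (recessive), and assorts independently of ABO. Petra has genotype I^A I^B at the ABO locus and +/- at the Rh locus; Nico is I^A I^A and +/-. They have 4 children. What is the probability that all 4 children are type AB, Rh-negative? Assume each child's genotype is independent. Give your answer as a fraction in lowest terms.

1/4096

ABO cross I^A I^B × I^A I^A → 1/2 A, 1/2 AB.
Rh cross +/- × +/- → 3/4 Rh+, 1/4 Rh-; so P(type AB, Rh-negative) = 1/2 × 1/4 = 1/8 per child.
All 4 independent: (1/8)^4 = 1/4096.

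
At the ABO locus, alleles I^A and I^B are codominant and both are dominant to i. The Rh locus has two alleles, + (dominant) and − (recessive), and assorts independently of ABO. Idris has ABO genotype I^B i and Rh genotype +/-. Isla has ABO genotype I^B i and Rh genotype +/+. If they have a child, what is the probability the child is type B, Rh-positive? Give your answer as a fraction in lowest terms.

3/4

ABO cross I^B i × I^B i → offspring phenotypes: 1/4 O, 3/4 B.
Rh cross +/- × +/+ → 1 Rh+.
Independent loci: P(type B, Rh-positive) = 3/4 × 1 = 3/4.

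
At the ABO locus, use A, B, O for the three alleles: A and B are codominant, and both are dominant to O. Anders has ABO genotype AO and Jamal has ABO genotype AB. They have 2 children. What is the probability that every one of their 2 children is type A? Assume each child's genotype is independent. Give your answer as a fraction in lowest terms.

ABO cross AO × AB → 1/2 A, 1/4 B, 1/4 AB.
So P(type A) = 1/2 per child.
All 2 independent: (1/2)^2 = 1/4.

1/4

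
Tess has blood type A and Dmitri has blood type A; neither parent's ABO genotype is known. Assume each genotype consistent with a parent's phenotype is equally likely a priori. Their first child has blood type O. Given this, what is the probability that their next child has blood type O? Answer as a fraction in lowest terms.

1/4

Possible genotypes: Tess ∈ {I^A I^A, I^A i}; Dmitri ∈ {I^A I^A, I^A i}.
Weight each parental genotype pair by prior × P(type-O child):
  I^A i × I^A i: posterior weight 1; P(next child type O) = 1/4.
Weighted sum = 1/4.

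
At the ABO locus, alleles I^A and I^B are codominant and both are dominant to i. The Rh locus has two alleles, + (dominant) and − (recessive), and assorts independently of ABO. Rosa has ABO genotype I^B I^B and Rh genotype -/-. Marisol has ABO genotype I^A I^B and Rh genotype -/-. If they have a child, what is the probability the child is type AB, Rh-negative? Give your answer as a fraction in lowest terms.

1/2

ABO cross I^B I^B × I^A I^B → offspring phenotypes: 1/2 B, 1/2 AB.
Rh cross -/- × -/- → 1 Rh-.
Independent loci: P(type AB, Rh-negative) = 1/2 × 1 = 1/2.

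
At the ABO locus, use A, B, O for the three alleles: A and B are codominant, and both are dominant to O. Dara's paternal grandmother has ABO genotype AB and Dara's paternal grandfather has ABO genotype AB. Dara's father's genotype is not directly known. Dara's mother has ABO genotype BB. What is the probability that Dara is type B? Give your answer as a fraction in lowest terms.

Dara's father's ABO genotype from AB × AB: 1/4 AA, 1/2 AB, 1/4 BB.
Crossing each possibility with the mother BB and summing P(type B): 1/4·0 + 1/2·1/2 + 1/4·1 = 1/2.

1/2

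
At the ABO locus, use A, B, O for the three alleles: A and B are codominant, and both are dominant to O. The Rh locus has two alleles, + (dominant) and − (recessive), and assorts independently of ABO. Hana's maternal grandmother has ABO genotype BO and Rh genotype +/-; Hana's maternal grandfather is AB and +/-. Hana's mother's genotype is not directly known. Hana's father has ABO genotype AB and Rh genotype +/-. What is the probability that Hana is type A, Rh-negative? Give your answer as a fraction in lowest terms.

1/16

Hana's mother's ABO genotype from BO × AB: 1/4 AB, 1/4 AO, 1/4 BB, 1/4 BO.
Crossing each possibility with the father AB and summing P(type A): 1/4·1/4 + 1/4·1/2 + 1/4·0 + 1/4·1/4 = 1/4.
Similarly for Rh via the mother's Rh distribution: P(Rh-) = 1/4.
Independent loci: 1/4 × 1/4 = 1/16.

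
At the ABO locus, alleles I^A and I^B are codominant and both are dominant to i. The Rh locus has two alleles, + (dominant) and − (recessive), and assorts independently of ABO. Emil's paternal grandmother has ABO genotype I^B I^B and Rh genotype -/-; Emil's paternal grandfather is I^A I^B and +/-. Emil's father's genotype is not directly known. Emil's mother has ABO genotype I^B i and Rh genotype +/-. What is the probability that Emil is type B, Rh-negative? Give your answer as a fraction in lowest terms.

9/32

Emil's father's ABO genotype from I^B I^B × I^A I^B: 1/2 I^A I^B, 1/2 I^B I^B.
Crossing each possibility with the mother I^B i and summing P(type B): 1/2·1/2 + 1/2·1 = 3/4.
Similarly for Rh via the father's Rh distribution: P(Rh-) = 3/8.
Independent loci: 3/4 × 3/8 = 9/32.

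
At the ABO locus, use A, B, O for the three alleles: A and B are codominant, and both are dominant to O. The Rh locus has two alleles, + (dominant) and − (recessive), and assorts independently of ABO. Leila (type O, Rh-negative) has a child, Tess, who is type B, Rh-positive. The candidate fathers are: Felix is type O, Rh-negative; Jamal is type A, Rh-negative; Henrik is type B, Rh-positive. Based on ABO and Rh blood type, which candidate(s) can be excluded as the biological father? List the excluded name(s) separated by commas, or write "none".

Felix, Jamal

A candidate is excluded only if no genotype consistent with his phenotype could produce a type B, Rh-positive child with a type O, Rh-negative mother.
Felix (type O, Rh-): no genotype consistent with that phenotype can produce a type-B Rh+ child with a type-O mother.
Jamal (type A, Rh-): no genotype consistent with that phenotype can produce a type-B Rh+ child with a type-O mother.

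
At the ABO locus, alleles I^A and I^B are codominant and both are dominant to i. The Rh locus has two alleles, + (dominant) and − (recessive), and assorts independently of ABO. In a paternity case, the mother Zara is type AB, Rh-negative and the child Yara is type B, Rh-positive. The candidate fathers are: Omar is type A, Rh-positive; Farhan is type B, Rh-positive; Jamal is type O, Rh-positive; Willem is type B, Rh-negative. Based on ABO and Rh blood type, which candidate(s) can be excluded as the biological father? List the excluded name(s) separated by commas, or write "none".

A candidate is excluded only if no genotype consistent with his phenotype could produce a type B, Rh-positive child with a type AB, Rh-negative mother.
Willem (type B, Rh-): no genotype consistent with that phenotype can produce a type-B Rh+ child with a type-AB mother.

Willem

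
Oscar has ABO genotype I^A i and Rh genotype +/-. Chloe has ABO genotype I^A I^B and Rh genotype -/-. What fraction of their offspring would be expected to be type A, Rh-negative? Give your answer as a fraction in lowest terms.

1/4

ABO cross I^A i × I^A I^B → offspring phenotypes: 1/2 A, 1/4 B, 1/4 AB.
Rh cross +/- × -/- → 1/2 Rh+, 1/2 Rh-.
Independent loci: P(type A, Rh-negative) = 1/2 × 1/2 = 1/4.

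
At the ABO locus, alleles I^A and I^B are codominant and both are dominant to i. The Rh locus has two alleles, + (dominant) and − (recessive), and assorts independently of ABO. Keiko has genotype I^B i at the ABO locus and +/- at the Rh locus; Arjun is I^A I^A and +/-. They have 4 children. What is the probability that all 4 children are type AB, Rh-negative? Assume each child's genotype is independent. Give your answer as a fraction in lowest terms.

1/4096

ABO cross I^B i × I^A I^A → 1/2 A, 1/2 AB.
Rh cross +/- × +/- → 3/4 Rh+, 1/4 Rh-; so P(type AB, Rh-negative) = 1/2 × 1/4 = 1/8 per child.
All 4 independent: (1/8)^4 = 1/4096.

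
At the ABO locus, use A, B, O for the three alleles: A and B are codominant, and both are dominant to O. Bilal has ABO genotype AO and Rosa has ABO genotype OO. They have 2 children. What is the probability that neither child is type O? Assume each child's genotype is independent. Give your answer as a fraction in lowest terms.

ABO cross AO × OO → 1/2 O, 1/2 A.
So P(type O) = 1/2 per child.
P(not type O) = 1/2 for one child; (1/2)^2 = 1/4.

1/4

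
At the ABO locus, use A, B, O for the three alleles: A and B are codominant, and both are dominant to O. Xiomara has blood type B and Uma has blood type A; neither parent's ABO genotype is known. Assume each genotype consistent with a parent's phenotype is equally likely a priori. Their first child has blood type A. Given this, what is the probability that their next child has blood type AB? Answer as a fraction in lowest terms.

5/12

Possible genotypes: Xiomara ∈ {BB, BO}; Uma ∈ {AA, AO}.
Weight each parental genotype pair by prior × P(type-A child):
  BO × AA: posterior weight 2/3; P(next child type AB) = 1/2.
  BO × AO: posterior weight 1/3; P(next child type AB) = 1/4.
Weighted sum = 5/12.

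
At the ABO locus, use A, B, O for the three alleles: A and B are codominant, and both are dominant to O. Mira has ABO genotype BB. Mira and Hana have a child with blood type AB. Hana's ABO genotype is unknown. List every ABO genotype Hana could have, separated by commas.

AA, AB, AO

For each candidate genotype of Hana, check whether crossing it with BB can produce every observed child phenotype.
  AA → possible child types {AB} ✓
  AB → possible child types {B, AB} ✓
  AO → possible child types {B, AB} ✓
  BB → possible child types {B} ✗
  BO → possible child types {B} ✗
  OO → possible child types {B} ✗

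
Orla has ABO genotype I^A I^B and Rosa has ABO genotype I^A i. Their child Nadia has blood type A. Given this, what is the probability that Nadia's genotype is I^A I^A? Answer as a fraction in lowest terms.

1/2

Cross I^A I^B × I^A i → 1/4 I^A I^A, 1/4 I^A I^B, 1/4 I^A i, 1/4 I^B i.
Type-A genotypes among offspring: I^A I^A (1/4), I^A i (1/4); total 1/2.
P(I^A I^A | type A) = (1/4) / (1/2) = 1/2.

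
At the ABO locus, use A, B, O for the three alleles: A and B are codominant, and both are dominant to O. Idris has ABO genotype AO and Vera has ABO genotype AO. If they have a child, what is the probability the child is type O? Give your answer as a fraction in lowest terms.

1/4

ABO cross AO × AO → offspring phenotypes: 1/4 O, 3/4 A.
So P(type O) = 1/4.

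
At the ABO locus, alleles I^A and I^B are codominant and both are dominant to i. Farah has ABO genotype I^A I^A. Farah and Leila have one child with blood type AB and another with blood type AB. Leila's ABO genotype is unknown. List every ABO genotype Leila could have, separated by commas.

For each candidate genotype of Leila, check whether crossing it with I^A I^A can produce every observed child phenotype.
  I^A I^A → possible child types {A} ✗
  I^A I^B → possible child types {A, AB} ✓
  I^A i → possible child types {A} ✗
  I^B I^B → possible child types {AB} ✓
  I^B i → possible child types {A, AB} ✓
  i i → possible child types {A} ✗

I^A I^B, I^B I^B, I^B i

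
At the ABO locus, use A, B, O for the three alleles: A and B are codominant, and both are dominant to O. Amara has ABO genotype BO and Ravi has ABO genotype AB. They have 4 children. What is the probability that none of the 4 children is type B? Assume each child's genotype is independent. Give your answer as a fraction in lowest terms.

1/16

ABO cross BO × AB → 1/4 A, 1/2 B, 1/4 AB.
So P(type B) = 1/2 per child.
P(not type B) = 1/2 for one child; (1/2)^4 = 1/16.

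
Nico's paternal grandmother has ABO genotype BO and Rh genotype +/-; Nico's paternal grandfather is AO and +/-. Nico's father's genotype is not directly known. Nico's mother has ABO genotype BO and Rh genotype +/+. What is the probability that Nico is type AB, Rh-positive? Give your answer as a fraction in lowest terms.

Nico's father's ABO genotype from BO × AO: 1/4 AB, 1/4 AO, 1/4 BO, 1/4 OO.
Crossing each possibility with the mother BO and summing P(type AB): 1/4·1/4 + 1/4·1/4 + 1/4·0 + 1/4·0 = 1/8.
Similarly for Rh via the father's Rh distribution: P(Rh+) = 1.
Independent loci: 1/8 × 1 = 1/8.

1/8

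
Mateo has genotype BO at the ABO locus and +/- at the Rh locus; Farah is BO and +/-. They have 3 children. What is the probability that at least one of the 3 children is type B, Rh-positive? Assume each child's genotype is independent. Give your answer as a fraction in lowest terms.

ABO cross BO × BO → 1/4 O, 3/4 B.
Rh cross +/- × +/- → 3/4 Rh+, 1/4 Rh-; so P(type B, Rh-positive) = 3/4 × 3/4 = 9/16 per child.
P(none) = (7/16)^3 = 343/4096; P(at least one) = 1 − 343/4096 = 3753/4096.

3753/4096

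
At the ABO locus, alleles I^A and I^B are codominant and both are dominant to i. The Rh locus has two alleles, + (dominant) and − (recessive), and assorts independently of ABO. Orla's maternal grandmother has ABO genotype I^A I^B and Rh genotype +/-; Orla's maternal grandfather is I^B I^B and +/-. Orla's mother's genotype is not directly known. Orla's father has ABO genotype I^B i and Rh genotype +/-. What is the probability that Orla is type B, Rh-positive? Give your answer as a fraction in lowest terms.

Orla's mother's ABO genotype from I^A I^B × I^B I^B: 1/2 I^A I^B, 1/2 I^B I^B.
Crossing each possibility with the father I^B i and summing P(type B): 1/2·1/2 + 1/2·1 = 3/4.
Similarly for Rh via the mother's Rh distribution: P(Rh+) = 3/4.
Independent loci: 3/4 × 3/4 = 9/16.

9/16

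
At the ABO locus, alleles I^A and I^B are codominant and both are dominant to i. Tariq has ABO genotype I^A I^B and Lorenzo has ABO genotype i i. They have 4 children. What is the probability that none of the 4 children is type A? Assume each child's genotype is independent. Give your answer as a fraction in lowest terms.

ABO cross I^A I^B × i i → 1/2 A, 1/2 B.
So P(type A) = 1/2 per child.
P(not type A) = 1/2 for one child; (1/2)^4 = 1/16.

1/16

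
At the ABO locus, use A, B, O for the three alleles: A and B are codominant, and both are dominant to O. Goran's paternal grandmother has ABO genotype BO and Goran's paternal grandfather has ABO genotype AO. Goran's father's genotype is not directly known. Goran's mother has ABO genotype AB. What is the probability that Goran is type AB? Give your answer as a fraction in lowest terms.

1/4

Goran's father's ABO genotype from BO × AO: 1/4 AB, 1/4 AO, 1/4 BO, 1/4 OO.
Crossing each possibility with the mother AB and summing P(type AB): 1/4·1/2 + 1/4·1/4 + 1/4·1/4 + 1/4·0 = 1/4.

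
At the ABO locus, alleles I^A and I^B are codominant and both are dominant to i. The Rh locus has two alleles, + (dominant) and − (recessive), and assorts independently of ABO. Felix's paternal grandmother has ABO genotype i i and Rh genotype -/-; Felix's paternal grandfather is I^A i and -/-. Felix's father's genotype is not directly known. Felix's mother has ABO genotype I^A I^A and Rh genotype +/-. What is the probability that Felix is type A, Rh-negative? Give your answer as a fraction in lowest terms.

1/2

Felix's father's ABO genotype from i i × I^A i: 1/2 I^A i, 1/2 i i.
Crossing each possibility with the mother I^A I^A and summing P(type A): 1/2·1 + 1/2·1 = 1.
Similarly for Rh via the father's Rh distribution: P(Rh-) = 1/2.
Independent loci: 1 × 1/2 = 1/2.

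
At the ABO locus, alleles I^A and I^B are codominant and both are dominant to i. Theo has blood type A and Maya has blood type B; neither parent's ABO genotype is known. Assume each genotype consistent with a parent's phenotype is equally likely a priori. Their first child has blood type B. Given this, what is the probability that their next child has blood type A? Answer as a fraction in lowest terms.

1/12

Possible genotypes: Theo ∈ {I^A I^A, I^A i}; Maya ∈ {I^B I^B, I^B i}.
Weight each parental genotype pair by prior × P(type-B child):
  I^A i × I^B I^B: posterior weight 2/3; P(next child type A) = 0.
  I^A i × I^B i: posterior weight 1/3; P(next child type A) = 1/4.
Weighted sum = 1/12.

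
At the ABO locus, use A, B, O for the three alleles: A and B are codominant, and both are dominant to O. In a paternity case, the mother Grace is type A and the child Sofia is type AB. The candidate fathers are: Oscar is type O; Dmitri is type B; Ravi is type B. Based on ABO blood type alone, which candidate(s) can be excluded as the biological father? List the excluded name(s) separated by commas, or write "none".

A candidate is excluded only if no genotype consistent with his phenotype could produce a type AB child with a type A mother.
Oscar (type O): no genotype consistent with that phenotype can produce a type-AB child with a type-A mother.

Oscar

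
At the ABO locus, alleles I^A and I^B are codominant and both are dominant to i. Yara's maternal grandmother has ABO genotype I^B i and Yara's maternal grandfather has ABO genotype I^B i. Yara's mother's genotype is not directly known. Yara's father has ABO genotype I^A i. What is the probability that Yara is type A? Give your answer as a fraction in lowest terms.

Yara's mother's ABO genotype from I^B i × I^B i: 1/4 I^B I^B, 1/2 I^B i, 1/4 i i.
Crossing each possibility with the father I^A i and summing P(type A): 1/4·0 + 1/2·1/4 + 1/4·1/2 = 1/4.

1/4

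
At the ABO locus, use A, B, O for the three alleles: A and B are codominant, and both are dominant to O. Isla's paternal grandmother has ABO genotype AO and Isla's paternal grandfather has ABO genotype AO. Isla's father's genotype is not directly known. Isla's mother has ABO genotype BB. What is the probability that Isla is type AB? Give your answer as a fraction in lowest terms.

Isla's father's ABO genotype from AO × AO: 1/4 AA, 1/2 AO, 1/4 OO.
Crossing each possibility with the mother BB and summing P(type AB): 1/4·1 + 1/2·1/2 + 1/4·0 = 1/2.

1/2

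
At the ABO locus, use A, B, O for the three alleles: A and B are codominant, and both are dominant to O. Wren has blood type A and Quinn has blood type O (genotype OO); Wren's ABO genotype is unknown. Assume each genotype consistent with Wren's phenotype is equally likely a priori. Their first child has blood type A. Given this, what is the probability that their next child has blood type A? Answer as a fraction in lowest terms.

Possible genotypes: Wren ∈ {AA, AO}; Quinn ∈ {OO}.
Weight each parental genotype pair by prior × P(type-A child):
  AA × OO: posterior weight 2/3; P(next child type A) = 1.
  AO × OO: posterior weight 1/3; P(next child type A) = 1/2.
Weighted sum = 5/6.

5/6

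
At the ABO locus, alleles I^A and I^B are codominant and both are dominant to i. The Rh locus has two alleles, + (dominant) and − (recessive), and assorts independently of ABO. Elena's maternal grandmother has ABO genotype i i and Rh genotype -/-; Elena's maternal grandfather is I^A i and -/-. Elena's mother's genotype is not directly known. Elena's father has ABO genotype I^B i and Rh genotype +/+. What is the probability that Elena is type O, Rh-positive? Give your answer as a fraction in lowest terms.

Elena's mother's ABO genotype from i i × I^A i: 1/2 I^A i, 1/2 i i.
Crossing each possibility with the father I^B i and summing P(type O): 1/2·1/4 + 1/2·1/2 = 3/8.
Similarly for Rh via the mother's Rh distribution: P(Rh+) = 1.
Independent loci: 3/8 × 1 = 3/8.

3/8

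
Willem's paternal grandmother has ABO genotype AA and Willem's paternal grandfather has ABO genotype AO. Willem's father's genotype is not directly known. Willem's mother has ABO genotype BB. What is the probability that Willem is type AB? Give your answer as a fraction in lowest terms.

Willem's father's ABO genotype from AA × AO: 1/2 AA, 1/2 AO.
Crossing each possibility with the mother BB and summing P(type AB): 1/2·1 + 1/2·1/2 = 3/4.

3/4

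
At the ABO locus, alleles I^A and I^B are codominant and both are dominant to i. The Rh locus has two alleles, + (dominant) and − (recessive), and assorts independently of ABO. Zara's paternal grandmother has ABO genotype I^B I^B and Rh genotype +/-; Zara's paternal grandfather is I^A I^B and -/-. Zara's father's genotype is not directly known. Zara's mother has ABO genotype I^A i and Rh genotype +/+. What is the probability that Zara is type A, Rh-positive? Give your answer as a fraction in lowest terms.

Zara's father's ABO genotype from I^B I^B × I^A I^B: 1/2 I^A I^B, 1/2 I^B I^B.
Crossing each possibility with the mother I^A i and summing P(type A): 1/2·1/2 + 1/2·0 = 1/4.
Similarly for Rh via the father's Rh distribution: P(Rh+) = 1.
Independent loci: 1/4 × 1 = 1/4.

1/4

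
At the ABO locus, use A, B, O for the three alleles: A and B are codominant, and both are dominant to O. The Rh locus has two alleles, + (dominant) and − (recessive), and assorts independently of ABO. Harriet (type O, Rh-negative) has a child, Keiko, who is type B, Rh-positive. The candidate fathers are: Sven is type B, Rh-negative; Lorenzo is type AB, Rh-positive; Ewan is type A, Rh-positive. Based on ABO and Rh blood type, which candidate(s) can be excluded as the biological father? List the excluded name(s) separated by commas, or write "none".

Sven, Ewan

A candidate is excluded only if no genotype consistent with his phenotype could produce a type B, Rh-positive child with a type O, Rh-negative mother.
Sven (type B, Rh-): no genotype consistent with that phenotype can produce a type-B Rh+ child with a type-O mother.
Ewan (type A, Rh+): no genotype consistent with that phenotype can produce a type-B Rh+ child with a type-O mother.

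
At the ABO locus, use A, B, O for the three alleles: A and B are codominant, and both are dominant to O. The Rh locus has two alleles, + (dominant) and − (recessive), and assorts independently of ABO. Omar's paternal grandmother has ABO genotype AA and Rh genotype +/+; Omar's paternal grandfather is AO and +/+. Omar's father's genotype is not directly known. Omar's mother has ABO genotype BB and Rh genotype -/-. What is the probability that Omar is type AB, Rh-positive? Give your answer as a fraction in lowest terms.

3/4

Omar's father's ABO genotype from AA × AO: 1/2 AA, 1/2 AO.
Crossing each possibility with the mother BB and summing P(type AB): 1/2·1 + 1/2·1/2 = 3/4.
Similarly for Rh via the father's Rh distribution: P(Rh+) = 1.
Independent loci: 3/4 × 1 = 3/4.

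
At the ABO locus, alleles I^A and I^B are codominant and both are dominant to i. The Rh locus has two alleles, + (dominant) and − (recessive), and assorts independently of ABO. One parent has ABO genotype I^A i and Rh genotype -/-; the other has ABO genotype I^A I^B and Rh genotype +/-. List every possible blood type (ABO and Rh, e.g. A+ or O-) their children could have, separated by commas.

A+, A-, B+, B-, AB+, AB-

Gametes from I^A i × I^A I^B give offspring ABO genotypes I^A I^A, I^A I^B, I^A i, I^B i, i.e. phenotypes A, B, AB.
Rh cross -/- × +/- → phenotypes Rh+, Rh-.
Combining independently: A+, A-, B+, B-, AB+, AB-.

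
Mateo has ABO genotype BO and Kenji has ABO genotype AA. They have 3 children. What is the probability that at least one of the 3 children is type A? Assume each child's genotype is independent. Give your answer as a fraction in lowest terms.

ABO cross BO × AA → 1/2 A, 1/2 AB.
So P(type A) = 1/2 per child.
P(none) = (1/2)^3 = 1/8; P(at least one) = 1 − 1/8 = 7/8.

7/8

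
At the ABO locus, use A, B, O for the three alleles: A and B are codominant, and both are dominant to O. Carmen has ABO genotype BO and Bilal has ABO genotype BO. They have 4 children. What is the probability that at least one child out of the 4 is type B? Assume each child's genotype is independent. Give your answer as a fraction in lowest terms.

255/256

ABO cross BO × BO → 1/4 O, 3/4 B.
So P(type B) = 3/4 per child.
P(none) = (1/4)^4 = 1/256; P(at least one) = 1 − 1/256 = 255/256.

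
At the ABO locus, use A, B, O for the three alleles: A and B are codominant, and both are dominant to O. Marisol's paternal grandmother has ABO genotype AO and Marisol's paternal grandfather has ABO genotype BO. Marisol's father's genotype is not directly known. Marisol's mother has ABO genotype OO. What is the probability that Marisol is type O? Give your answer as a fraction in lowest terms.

Marisol's father's ABO genotype from AO × BO: 1/4 AB, 1/4 AO, 1/4 BO, 1/4 OO.
Crossing each possibility with the mother OO and summing P(type O): 1/4·0 + 1/4·1/2 + 1/4·1/2 + 1/4·1 = 1/2.

1/2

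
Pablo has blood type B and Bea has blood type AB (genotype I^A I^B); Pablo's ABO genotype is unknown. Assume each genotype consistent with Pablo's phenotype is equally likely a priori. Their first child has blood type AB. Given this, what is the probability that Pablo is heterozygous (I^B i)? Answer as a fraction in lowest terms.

1/3

Possible genotypes: Pablo ∈ {I^B I^B, I^B i}; Bea ∈ {I^A I^B}.
Weight each parental genotype pair by prior × P(type-AB child):
  I^B I^B × I^A I^B: posterior weight 2/3.
  I^B i × I^A I^B: posterior weight 1/3.
Sum the posterior weight over pairs where Pablo is I^B i: 1/3.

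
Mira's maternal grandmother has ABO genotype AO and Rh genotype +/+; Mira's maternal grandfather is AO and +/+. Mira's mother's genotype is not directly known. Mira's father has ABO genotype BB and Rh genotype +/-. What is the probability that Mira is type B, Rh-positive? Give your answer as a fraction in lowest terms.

Mira's mother's ABO genotype from AO × AO: 1/4 AA, 1/2 AO, 1/4 OO.
Crossing each possibility with the father BB and summing P(type B): 1/4·0 + 1/2·1/2 + 1/4·1 = 1/2.
Similarly for Rh via the mother's Rh distribution: P(Rh+) = 1.
Independent loci: 1/2 × 1 = 1/2.

1/2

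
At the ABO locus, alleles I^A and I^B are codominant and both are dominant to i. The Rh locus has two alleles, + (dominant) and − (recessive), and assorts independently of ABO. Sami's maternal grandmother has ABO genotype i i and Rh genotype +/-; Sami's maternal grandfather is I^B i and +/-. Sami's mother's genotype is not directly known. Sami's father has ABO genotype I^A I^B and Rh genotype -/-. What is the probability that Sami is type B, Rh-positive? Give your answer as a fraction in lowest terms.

Sami's mother's ABO genotype from i i × I^B i: 1/2 I^B i, 1/2 i i.
Crossing each possibility with the father I^A I^B and summing P(type B): 1/2·1/2 + 1/2·1/2 = 1/2.
Similarly for Rh via the mother's Rh distribution: P(Rh+) = 1/2.
Independent loci: 1/2 × 1/2 = 1/4.

1/4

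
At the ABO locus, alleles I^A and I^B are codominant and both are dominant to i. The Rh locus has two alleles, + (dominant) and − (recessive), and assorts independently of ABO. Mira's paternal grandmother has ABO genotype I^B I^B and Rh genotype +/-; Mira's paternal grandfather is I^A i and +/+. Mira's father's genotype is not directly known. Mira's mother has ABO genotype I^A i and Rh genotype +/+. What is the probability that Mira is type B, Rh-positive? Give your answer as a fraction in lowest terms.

Mira's father's ABO genotype from I^B I^B × I^A i: 1/2 I^A I^B, 1/2 I^B i.
Crossing each possibility with the mother I^A i and summing P(type B): 1/2·1/4 + 1/2·1/4 = 1/4.
Similarly for Rh via the father's Rh distribution: P(Rh+) = 1.
Independent loci: 1/4 × 1 = 1/4.

1/4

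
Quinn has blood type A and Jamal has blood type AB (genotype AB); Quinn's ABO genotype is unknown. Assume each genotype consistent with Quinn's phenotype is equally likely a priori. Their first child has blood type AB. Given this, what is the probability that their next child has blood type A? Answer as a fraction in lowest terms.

Possible genotypes: Quinn ∈ {AA, AO}; Jamal ∈ {AB}.
Weight each parental genotype pair by prior × P(type-AB child):
  AA × AB: posterior weight 2/3; P(next child type A) = 1/2.
  AO × AB: posterior weight 1/3; P(next child type A) = 1/2.
Weighted sum = 1/2.

1/2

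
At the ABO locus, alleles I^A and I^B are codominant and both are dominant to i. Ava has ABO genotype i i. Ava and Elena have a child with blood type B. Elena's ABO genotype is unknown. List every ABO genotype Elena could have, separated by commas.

I^A I^B, I^B I^B, I^B i

For each candidate genotype of Elena, check whether crossing it with i i can produce every observed child phenotype.
  I^A I^A → possible child types {A} ✗
  I^A I^B → possible child types {A, B} ✓
  I^A i → possible child types {O, A} ✗
  I^B I^B → possible child types {B} ✓
  I^B i → possible child types {O, B} ✓
  i i → possible child types {O} ✗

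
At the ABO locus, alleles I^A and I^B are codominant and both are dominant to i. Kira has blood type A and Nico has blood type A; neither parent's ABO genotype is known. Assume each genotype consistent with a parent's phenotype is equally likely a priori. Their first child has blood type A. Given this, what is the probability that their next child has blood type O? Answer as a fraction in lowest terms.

1/20

Possible genotypes: Kira ∈ {I^A I^A, I^A i}; Nico ∈ {I^A I^A, I^A i}.
Weight each parental genotype pair by prior × P(type-A child):
  I^A I^A × I^A I^A: posterior weight 4/15; P(next child type O) = 0.
  I^A I^A × I^A i: posterior weight 4/15; P(next child type O) = 0.
  I^A i × I^A I^A: posterior weight 4/15; P(next child type O) = 0.
  I^A i × I^A i: posterior weight 1/5; P(next child type O) = 1/4.
Weighted sum = 1/20.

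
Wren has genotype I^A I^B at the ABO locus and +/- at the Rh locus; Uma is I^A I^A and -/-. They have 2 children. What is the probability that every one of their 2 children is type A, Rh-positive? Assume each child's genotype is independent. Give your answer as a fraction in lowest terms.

ABO cross I^A I^B × I^A I^A → 1/2 A, 1/2 AB.
Rh cross +/- × -/- → 1/2 Rh+, 1/2 Rh-; so P(type A, Rh-positive) = 1/2 × 1/2 = 1/4 per child.
All 2 independent: (1/4)^2 = 1/16.

1/16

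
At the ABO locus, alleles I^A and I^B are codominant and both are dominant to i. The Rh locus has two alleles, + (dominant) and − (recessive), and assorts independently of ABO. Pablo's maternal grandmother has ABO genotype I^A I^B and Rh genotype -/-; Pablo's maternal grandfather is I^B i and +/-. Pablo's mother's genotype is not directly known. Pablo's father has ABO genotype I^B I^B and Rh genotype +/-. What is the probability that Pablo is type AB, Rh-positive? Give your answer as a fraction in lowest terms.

Pablo's mother's ABO genotype from I^A I^B × I^B i: 1/4 I^A I^B, 1/4 I^A i, 1/4 I^B I^B, 1/4 I^B i.
Crossing each possibility with the father I^B I^B and summing P(type AB): 1/4·1/2 + 1/4·1/2 + 1/4·0 + 1/4·0 = 1/4.
Similarly for Rh via the mother's Rh distribution: P(Rh+) = 5/8.
Independent loci: 1/4 × 5/8 = 5/32.

5/32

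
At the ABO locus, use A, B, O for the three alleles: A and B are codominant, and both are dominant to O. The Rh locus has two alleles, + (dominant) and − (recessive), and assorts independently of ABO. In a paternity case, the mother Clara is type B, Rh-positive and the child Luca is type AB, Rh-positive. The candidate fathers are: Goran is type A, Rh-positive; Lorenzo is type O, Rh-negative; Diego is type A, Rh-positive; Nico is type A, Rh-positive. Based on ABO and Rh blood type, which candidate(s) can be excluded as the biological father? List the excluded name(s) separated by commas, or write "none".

Lorenzo

A candidate is excluded only if no genotype consistent with his phenotype could produce a type AB, Rh-positive child with a type B, Rh-positive mother.
Lorenzo (type O, Rh-): no genotype consistent with that phenotype can produce a type-AB Rh+ child with a type-B mother.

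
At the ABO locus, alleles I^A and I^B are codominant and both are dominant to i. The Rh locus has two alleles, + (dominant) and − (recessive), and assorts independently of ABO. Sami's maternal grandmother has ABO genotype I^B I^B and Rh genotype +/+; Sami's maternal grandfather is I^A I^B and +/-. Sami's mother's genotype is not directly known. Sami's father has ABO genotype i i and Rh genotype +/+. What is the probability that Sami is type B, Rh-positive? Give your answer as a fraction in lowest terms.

3/4

Sami's mother's ABO genotype from I^B I^B × I^A I^B: 1/2 I^A I^B, 1/2 I^B I^B.
Crossing each possibility with the father i i and summing P(type B): 1/2·1/2 + 1/2·1 = 3/4.
Similarly for Rh via the mother's Rh distribution: P(Rh+) = 1.
Independent loci: 3/4 × 1 = 3/4.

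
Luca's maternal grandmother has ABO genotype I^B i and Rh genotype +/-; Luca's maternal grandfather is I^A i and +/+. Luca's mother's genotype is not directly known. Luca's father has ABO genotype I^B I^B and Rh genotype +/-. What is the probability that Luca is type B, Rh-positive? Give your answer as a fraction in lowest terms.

21/32

Luca's mother's ABO genotype from I^B i × I^A i: 1/4 I^A I^B, 1/4 I^A i, 1/4 I^B i, 1/4 i i.
Crossing each possibility with the father I^B I^B and summing P(type B): 1/4·1/2 + 1/4·1/2 + 1/4·1 + 1/4·1 = 3/4.
Similarly for Rh via the mother's Rh distribution: P(Rh+) = 7/8.
Independent loci: 3/4 × 7/8 = 21/32.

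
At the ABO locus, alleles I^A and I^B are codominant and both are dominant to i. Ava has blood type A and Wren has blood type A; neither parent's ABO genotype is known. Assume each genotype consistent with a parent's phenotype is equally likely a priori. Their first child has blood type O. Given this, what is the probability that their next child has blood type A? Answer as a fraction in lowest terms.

Possible genotypes: Ava ∈ {I^A I^A, I^A i}; Wren ∈ {I^A I^A, I^A i}.
Weight each parental genotype pair by prior × P(type-O child):
  I^A i × I^A i: posterior weight 1; P(next child type A) = 3/4.
Weighted sum = 3/4.

3/4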